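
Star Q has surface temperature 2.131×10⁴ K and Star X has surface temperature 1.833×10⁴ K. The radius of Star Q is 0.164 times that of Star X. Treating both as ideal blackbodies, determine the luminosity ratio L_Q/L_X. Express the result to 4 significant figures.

L_Q/L_X ≈ 0.04913

L ∝ R²T⁴, so L_Q/L_X = (R_Q/R_X)²(T_Q/T_X)⁴ = (0.164)² × (2.131×10⁴/1.833×10⁴)⁴ = 0.026896 × 1.82677 = 0.04913.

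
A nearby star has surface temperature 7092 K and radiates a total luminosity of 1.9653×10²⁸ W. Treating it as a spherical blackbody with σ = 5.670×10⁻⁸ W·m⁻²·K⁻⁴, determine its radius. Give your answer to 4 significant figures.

L = 4πR²σT⁴ ⇒ R = √(L/(4πσT⁴)).
σT⁴ = 1.43436×10⁸ W/m², so R = √(1.9653×10²⁸/(4π×1.43436×10⁸)) = 3.302×10⁹ m.

R ≈ 3.302×10⁹ m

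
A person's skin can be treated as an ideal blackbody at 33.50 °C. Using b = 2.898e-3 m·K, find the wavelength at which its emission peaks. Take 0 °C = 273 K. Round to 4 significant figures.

T = 33.50 °C + 273 = 306.50 K.
Wien's displacement law: λ_max = b/T = (2.898×10⁻³ m·K)/(306.50 K) = 9.4551×10⁻⁶ m.
That is 9.455 μm, in the infrared range.

λ_max ≈ 9.455 μm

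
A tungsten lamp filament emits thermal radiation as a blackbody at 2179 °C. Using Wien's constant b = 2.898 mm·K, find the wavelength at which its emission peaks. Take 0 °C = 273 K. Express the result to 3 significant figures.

T = 2179 °C + 273 = 2452 K.
Wien's displacement law: λ_max = b/T = (2.898×10⁻³ m·K)/(2452 K) = 1.182×10⁻⁶ m.
That is 1.18×10³ nm, in the infrared range.

λ_max ≈ 1.18×10³ nm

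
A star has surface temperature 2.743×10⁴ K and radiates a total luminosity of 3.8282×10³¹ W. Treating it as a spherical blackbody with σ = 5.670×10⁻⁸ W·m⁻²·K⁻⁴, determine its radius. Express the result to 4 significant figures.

L = 4πR²σT⁴ ⇒ R = √(L/(4πσT⁴)).
σT⁴ = 3.20986×10¹⁰ W/m², so R = √(3.8282×10³¹/(4π×3.20986×10¹⁰)) = 9.742×10⁹ m.

R ≈ 9.742×10⁹ m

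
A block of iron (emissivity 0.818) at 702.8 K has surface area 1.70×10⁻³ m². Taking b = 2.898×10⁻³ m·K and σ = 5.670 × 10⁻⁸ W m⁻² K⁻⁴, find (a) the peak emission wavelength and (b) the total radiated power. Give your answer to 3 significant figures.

λ_max ≈ 4.12 μm; P ≈ 19.2 W

(a) λ_max = b/T = 2.898×10⁻³/702.8 = 4.124×10⁻⁶ m = 4.12 μm.
Area A = 1.70×10⁻³ m².
(b) P = εσAT⁴ = 0.818×5.670×10⁻⁸×1.70×10⁻³×(702.8)⁴ = 19.2 W.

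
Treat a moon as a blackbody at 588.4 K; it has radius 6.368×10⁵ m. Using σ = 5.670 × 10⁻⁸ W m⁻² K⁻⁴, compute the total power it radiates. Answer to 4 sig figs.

Surface area A = 4πR² = 4π(6.368×10⁵ m)² = 5.09584×10¹² m².
P = σAT⁴ = 5.670×10⁻⁸ × 5.09584×10¹² × (588.4)⁴ = 3.463×10¹⁶ W.

P ≈ 3.463×10¹⁶ W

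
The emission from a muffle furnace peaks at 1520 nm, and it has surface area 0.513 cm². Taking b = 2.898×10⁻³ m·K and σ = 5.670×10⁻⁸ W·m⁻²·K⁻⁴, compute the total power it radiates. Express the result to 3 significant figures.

P ≈ 38.4 W

Wien's law: T = b/λ_max = 2.898×10⁻³/1.520×10⁻⁶ = 1906.58 K.
Area A = 0.513 cm² = 5.13×10⁻⁵ m².
Then P = σAT⁴ = 5.670×10⁻⁸×5.13×10⁻⁵×(1906.58)⁴ = 38.4 W.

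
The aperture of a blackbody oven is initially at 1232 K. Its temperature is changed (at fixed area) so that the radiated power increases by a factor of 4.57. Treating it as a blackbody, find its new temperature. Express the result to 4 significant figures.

P ∝ T⁴, so T₂/T₁ = (P₂/P₁)^(1/4) = (4.57)^(1/4) = 1.46211.
T₂ = 1232 × 1.46211 = 1801 K.

T₂ ≈ 1801 K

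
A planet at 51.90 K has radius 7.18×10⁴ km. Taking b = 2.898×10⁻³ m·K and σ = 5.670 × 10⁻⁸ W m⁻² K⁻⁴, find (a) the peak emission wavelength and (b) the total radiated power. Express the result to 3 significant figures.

λ_max ≈ 55.8 μm; P ≈ 2.67×10¹⁶ W

(a) λ_max = b/T = 2.898×10⁻³/51.90 = 5.584×10⁻⁵ m = 55.8 μm.
Surface area A = 4πR² = 4π(7.18×10⁷ m)² = 6.47827×10¹⁶ m².
(b) P = σAT⁴ = 5.670×10⁻⁸×6.47827×10¹⁶×(51.90)⁴ = 2.67×10¹⁶ W.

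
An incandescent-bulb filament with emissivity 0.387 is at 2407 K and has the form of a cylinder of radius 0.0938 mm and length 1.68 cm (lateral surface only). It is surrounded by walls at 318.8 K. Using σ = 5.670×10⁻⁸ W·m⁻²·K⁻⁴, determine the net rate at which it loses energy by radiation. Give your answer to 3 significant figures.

Lateral area A = 2πrL = 2π×9.38×10⁻⁵×0.0168 = 9.90129×10⁻⁶ m².
Net radiated power P_net = εσA(T⁴ − T₀⁴) = 0.387×5.670×10⁻⁸×9.90129×10⁻⁶×(2407⁴ − 318.8⁴).
T⁴ − T₀⁴ = 3.35664×10¹³ − 1.03294×10¹⁰ = 3.35561×10¹³ K⁴, so P_net = 7.29 W.

Net loss ≈ 7.29 W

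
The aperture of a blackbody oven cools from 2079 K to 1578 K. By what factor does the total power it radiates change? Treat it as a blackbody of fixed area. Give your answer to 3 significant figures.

P ∝ T⁴, so P₂/P₁ = (T₂/T₁)⁴ = (1578/2079)⁴ = (0.759019)⁴ = 0.332.

P₂/P₁ ≈ 0.332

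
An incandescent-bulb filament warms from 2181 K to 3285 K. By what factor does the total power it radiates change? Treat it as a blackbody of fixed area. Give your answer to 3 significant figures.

P ∝ T⁴, so P₂/P₁ = (T₂/T₁)⁴ = (3285/2181)⁴ = (1.50619)⁴ = 5.15.

P₂/P₁ ≈ 5.15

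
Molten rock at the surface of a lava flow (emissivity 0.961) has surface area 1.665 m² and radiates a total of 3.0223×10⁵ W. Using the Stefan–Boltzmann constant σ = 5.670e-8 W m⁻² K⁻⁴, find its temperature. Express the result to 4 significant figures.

T ≈ 1351 K

Area A = 1.665 m².
P = εσAT⁴ ⇒ T = (P/(εσA))^(1/4) = (3.0223×10⁵/(0.961×5.670×10⁻⁸×1.665))^(1/4) = 1351 K.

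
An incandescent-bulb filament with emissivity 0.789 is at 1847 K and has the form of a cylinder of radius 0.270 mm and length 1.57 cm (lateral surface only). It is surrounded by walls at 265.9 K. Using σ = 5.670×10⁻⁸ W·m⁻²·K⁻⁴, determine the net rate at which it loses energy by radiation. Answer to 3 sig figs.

Net loss ≈ 13.9 W

Lateral area A = 2πrL = 2π×2.70×10⁻⁴×0.0157 = 2.66344×10⁻⁵ m².
Net radiated power P_net = εσA(T⁴ − T₀⁴) = 0.789×5.670×10⁻⁸×2.66344×10⁻⁵×(1847⁴ − 265.9⁴).
T⁴ − T₀⁴ = 1.16377×10¹³ − 4.99889×10⁹ = 1.16327×10¹³ K⁴, so P_net = 13.9 W.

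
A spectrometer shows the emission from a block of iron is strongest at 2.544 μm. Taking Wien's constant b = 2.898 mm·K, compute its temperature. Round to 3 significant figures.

T ≈ 1.14×10³ K

Wien's law gives T = b/λ_max = (2.898×10⁻³ m·K)/(2.544×10⁻⁶ m) = 1.14×10³ K.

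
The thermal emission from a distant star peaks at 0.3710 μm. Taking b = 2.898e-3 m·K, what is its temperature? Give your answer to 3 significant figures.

Wien's law gives T = b/λ_max = (2.898×10⁻³ m·K)/(3.710×10⁻⁷ m) = 7.81×10³ K.

T ≈ 7.81×10³ K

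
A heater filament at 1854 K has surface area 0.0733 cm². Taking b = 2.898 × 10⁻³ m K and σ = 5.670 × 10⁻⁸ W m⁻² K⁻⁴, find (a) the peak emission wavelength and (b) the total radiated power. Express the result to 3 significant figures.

(a) λ_max = b/T = 2.898×10⁻³/1854 = 1.563×10⁻⁶ m = 1.56×10³ nm.
Area A = 0.0733 cm² = 7.33×10⁻⁶ m².
(b) P = σAT⁴ = 5.670×10⁻⁸×7.33×10⁻⁶×(1854)⁴ = 4.91 W.

λ_max ≈ 1.56×10³ nm; P ≈ 4.91 W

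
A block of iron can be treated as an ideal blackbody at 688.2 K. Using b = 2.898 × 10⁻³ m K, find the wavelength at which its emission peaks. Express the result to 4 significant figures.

λ_max ≈ 4.211 μm

Wien's displacement law: λ_max = b/T = (2.898×10⁻³ m·K)/(688.2 K) = 4.2110×10⁻⁶ m.
That is 4.211 μm, in the infrared range.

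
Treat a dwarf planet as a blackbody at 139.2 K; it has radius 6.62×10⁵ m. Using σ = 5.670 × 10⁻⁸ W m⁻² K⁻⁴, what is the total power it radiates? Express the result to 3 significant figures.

P ≈ 1.17×10¹⁴ W

Surface area A = 4πR² = 4π(6.62×10⁵ m)² = 5.50714×10¹² m².
P = σAT⁴ = 5.670×10⁻⁸ × 5.50714×10¹² × (139.2)⁴ = 1.17×10¹⁴ W.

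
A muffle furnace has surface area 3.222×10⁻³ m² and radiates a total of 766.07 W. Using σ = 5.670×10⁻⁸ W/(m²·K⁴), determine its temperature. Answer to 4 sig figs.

Area A = 3.222×10⁻³ m².
P = σAT⁴ ⇒ T = (P/(σA))^(1/4) = (766.07/(5.670×10⁻⁸×3.222×10⁻³))^(1/4) = 1431 K.

T ≈ 1431 K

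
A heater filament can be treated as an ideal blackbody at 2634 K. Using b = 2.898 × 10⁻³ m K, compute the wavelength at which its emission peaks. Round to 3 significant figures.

λ_max ≈ 1.10×10³ nm

Wien's displacement law: λ_max = b/T = (2.898×10⁻³ m·K)/(2634 K) = 1.100×10⁻⁶ m.
That is 1.10×10³ nm, in the infrared range.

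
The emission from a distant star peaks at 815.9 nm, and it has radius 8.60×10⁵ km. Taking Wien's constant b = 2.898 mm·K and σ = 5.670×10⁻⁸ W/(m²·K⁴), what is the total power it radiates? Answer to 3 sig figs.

Wien's law: T = b/λ_max = 2.898×10⁻³/8.159×10⁻⁷ = 3551.91 K.
Surface area A = 4πR² = 4π(8.60×10⁸ m)² = 9.29409×10¹⁸ m².
Then P = σAT⁴ = 5.670×10⁻⁸×9.29409×10¹⁸×(3551.91)⁴ = 8.39×10²⁵ W.

P ≈ 8.39×10²⁵ W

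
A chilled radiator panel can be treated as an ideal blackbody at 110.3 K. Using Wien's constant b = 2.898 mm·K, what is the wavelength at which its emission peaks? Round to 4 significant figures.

λ_max ≈ 26.27 μm

Wien's displacement law: λ_max = b/T = (2.898×10⁻³ m·K)/(110.3 K) = 2.6274×10⁻⁵ m.
That is 26.27 μm, in the infrared range.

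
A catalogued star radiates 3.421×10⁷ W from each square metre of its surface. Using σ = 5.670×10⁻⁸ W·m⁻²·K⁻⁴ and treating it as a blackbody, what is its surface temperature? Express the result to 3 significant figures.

I = σT⁴, so T = (I/σ)^(1/4) = (3.421×10⁷/(5.670×10⁻⁸))^(1/4) = 4.96×10³ K.

T ≈ 4.96×10³ K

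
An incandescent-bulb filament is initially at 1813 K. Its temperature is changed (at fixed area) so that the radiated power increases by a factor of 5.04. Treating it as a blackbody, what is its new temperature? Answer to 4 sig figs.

P ∝ T⁴, so T₂/T₁ = (P₂/P₁)^(1/4) = (5.04)^(1/4) = 1.49833.
T₂ = 1813 × 1.49833 = 2716 K.

T₂ ≈ 2716 K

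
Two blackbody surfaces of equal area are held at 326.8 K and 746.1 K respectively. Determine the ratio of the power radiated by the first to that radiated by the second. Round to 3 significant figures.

P₁/P₂ ≈ 0.0368

With equal areas, P₁/P₂ = (T₁/T₂)⁴ = (326.8/746.1)⁴ = 0.0368.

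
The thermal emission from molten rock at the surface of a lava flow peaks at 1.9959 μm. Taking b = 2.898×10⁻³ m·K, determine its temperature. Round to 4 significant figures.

Wien's law gives T = b/λ_max = (2.898×10⁻³ m·K)/(1.9959×10⁻⁶ m) = 1452 K.

T ≈ 1452 K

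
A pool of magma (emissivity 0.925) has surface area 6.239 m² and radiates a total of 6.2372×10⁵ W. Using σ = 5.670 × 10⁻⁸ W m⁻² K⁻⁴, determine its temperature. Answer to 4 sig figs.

Area A = 6.239 m².
P = εσAT⁴ ⇒ T = (P/(εσA))^(1/4) = (6.2372×10⁵/(0.925×5.670×10⁻⁸×6.239))^(1/4) = 1175 K.

T ≈ 1175 K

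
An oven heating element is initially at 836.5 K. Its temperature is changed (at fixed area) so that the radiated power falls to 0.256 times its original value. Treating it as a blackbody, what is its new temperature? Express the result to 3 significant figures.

T₂ ≈ 595 K

P ∝ T⁴, so T₂/T₁ = (P₂/P₁)^(1/4) = (0.256)^(1/4) = 0.711312.
T₂ = 836.5 × 0.711312 = 595 K.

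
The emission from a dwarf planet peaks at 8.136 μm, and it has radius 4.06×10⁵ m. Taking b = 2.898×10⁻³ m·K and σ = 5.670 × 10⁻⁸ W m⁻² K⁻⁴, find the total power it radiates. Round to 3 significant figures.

Wien's law: T = b/λ_max = 2.898×10⁻³/8.136×10⁻⁶ = 356.195 K.
Surface area A = 4πR² = 4π(4.06×10⁵ m)² = 2.07139×10¹² m².
Then P = σAT⁴ = 5.670×10⁻⁸×2.07139×10¹²×(356.195)⁴ = 1.89×10¹⁵ W.

P ≈ 1.89×10¹⁵ W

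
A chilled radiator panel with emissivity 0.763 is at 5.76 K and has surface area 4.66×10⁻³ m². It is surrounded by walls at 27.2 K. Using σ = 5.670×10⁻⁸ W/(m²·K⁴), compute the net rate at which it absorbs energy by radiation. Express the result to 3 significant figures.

Net gain ≈ 1.10×10⁻⁴ W

Area A = 4.66×10⁻³ m².
Net radiated power P_net = εσA(T⁴ − T₀⁴) = 0.763×5.670×10⁻⁸×4.66×10⁻³×(5.76⁴ − 27.2⁴).
T⁴ − T₀⁴ = 1100.75 − 5.47363×10⁵ = -5.46262×10⁵ K⁴, so P_net = -1.10×10⁻⁴ W — negative, meaning a net gain of 1.10×10⁻⁴ W.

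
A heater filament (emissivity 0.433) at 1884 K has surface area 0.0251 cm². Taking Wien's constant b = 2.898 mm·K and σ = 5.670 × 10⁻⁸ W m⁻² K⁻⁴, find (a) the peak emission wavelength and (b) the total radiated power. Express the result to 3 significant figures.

(a) λ_max = b/T = 2.898×10⁻³/1884 = 1.538×10⁻⁶ m = 1.54 μm.
Area A = 0.0251 cm² = 2.51×10⁻⁶ m².
(b) P = εσAT⁴ = 0.433×5.670×10⁻⁸×2.51×10⁻⁶×(1884)⁴ = 0.776 W.

λ_max ≈ 1.54 μm; P ≈ 0.776 W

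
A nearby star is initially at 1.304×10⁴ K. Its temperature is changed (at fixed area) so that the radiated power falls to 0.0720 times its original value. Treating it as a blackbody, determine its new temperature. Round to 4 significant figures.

P ∝ T⁴, so T₂/T₁ = (P₂/P₁)^(1/4) = (0.0720)^(1/4) = 0.518004.
T₂ = 1.304×10⁴ × 0.518004 = 6755 K.

T₂ ≈ 6755 K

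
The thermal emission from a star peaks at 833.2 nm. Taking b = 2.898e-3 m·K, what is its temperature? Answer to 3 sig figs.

T ≈ 3.48×10³ K

Wien's law gives T = b/λ_max = (2.898×10⁻³ m·K)/(8.332×10⁻⁷ m) = 3.48×10³ K.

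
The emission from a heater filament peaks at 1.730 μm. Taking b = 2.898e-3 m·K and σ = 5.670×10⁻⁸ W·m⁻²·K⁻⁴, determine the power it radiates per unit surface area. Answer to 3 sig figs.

Wien's law: T = b/λ_max = 2.898×10⁻³/1.730×10⁻⁶ = 1675.14 K.
Then I = σT⁴ = 5.670×10⁻⁸×(1675.14)⁴ = 4.46×10⁵ W/m².

I ≈ 4.46×10⁵ W/m²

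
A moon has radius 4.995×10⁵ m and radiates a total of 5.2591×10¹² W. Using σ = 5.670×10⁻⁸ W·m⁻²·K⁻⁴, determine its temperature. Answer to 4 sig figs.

Surface area A = 4πR² = 4π(4.995×10⁵ m)² = 3.13531×10¹² m².
P = σAT⁴ ⇒ T = (P/(σA))^(1/4) = (5.2591×10¹²/(5.670×10⁻⁸×3.13531×10¹²))^(1/4) = 73.75 K.

T ≈ 73.75 K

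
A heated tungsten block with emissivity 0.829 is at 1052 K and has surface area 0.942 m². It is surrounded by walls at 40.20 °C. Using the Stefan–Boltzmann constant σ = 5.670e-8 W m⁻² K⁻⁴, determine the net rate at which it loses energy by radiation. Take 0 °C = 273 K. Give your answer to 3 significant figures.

Surroundings: T = 40.20 °C + 273 = 313.20 K.
Area A = 0.942 m².
Net radiated power P_net = εσA(T⁴ − T₀⁴) = 0.829×5.670×10⁻⁸×0.942×(1052⁴ − 313.20⁴).
T⁴ − T₀⁴ = 1.22479×10¹² − 9.62248×10⁹ = 1.21517×10¹² K⁴, so P_net = 5.38×10⁴ W.

Net loss ≈ 5.38×10⁴ W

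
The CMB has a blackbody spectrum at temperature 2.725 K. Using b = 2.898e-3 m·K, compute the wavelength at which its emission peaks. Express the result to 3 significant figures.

λ_max ≈ 1.06 mm

Wien's displacement law: λ_max = b/T = (2.898×10⁻³ m·K)/(2.725 K) = 1.063×10⁻³ m.
That is 1.06 mm, in the microwave range.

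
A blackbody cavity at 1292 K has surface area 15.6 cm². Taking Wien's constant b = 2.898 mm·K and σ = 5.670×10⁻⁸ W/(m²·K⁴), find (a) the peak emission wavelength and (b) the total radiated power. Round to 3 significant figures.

(a) λ_max = b/T = 2.898×10⁻³/1292 = 2.243×10⁻⁶ m = 2.24×10³ nm.
Area A = 15.6 cm² = 1.56×10⁻³ m².
(b) P = σAT⁴ = 5.670×10⁻⁸×1.56×10⁻³×(1292)⁴ = 246 W.

λ_max ≈ 2.24×10³ nm; P ≈ 246 W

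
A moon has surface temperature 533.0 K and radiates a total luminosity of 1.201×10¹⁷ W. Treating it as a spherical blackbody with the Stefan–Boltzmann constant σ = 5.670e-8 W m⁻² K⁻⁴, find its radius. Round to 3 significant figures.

R ≈ 1.45×10⁶ m

L = 4πR²σT⁴ ⇒ R = √(L/(4πσT⁴)).
σT⁴ = 4576.06 W/m², so R = √(1.201×10¹⁷/(4π×4576.06)) = 1.45×10⁶ m.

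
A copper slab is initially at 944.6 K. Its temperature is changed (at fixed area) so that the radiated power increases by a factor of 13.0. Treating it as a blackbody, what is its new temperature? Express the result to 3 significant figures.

T₂ ≈ 1.79×10³ K

P ∝ T⁴, so T₂/T₁ = (P₂/P₁)^(1/4) = (13.0)^(1/4) = 1.89883.
T₂ = 944.6 × 1.89883 = 1.79×10³ K.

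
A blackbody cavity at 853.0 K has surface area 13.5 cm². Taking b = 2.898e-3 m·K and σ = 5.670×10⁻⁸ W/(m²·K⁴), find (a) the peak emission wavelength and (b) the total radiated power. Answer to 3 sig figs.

(a) λ_max = b/T = 2.898×10⁻³/853.0 = 3.397×10⁻⁶ m = 3.40 μm.
Area A = 13.5 cm² = 1.35×10⁻³ m².
(b) P = σAT⁴ = 5.670×10⁻⁸×1.35×10⁻³×(853.0)⁴ = 40.5 W.

λ_max ≈ 3.40 μm; P ≈ 40.5 W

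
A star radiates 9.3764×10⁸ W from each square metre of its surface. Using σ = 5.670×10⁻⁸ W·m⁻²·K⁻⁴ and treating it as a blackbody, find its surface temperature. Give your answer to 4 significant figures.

T ≈ 1.134×10⁴ K

I = σT⁴, so T = (I/σ)^(1/4) = (9.3764×10⁸/(5.670×10⁻⁸))^(1/4) = 1.134×10⁴ K.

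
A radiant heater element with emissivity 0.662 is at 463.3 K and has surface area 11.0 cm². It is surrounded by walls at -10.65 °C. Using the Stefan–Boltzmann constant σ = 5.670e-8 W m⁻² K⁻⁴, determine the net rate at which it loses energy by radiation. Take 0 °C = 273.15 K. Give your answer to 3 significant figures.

Net loss ≈ 1.71 W

Surroundings: T = -10.65 °C + 273.15 = 262.50 K.
Area A = 11.0 cm² = 1.10×10⁻³ m².
Net radiated power P_net = εσA(T⁴ − T₀⁴) = 0.662×5.670×10⁻⁸×1.10×10⁻³×(463.3⁴ − 262.50⁴).
T⁴ − T₀⁴ = 4.60733×10¹⁰ − 4.74807×10⁹ = 4.13252×10¹⁰ K⁴, so P_net = 1.71 W.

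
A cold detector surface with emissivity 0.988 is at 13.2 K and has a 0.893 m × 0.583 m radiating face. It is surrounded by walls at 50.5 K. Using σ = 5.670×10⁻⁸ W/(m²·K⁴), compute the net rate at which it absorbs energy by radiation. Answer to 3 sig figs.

Net gain ≈ 0.189 W

Area A = 0.893 × 0.583 = 0.520619 m².
Net radiated power P_net = εσA(T⁴ − T₀⁴) = 0.988×5.670×10⁻⁸×0.520619×(13.2⁴ − 50.5⁴).
T⁴ − T₀⁴ = 30359.6 − 6.50378×10⁶ = -6.47342×10⁶ K⁴, so P_net = -0.189 W — negative, meaning a net gain of 0.189 W.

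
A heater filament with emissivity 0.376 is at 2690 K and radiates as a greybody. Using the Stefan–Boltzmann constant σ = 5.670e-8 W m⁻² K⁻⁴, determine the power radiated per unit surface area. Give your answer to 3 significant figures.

Stefan–Boltzmann: I = εσT⁴ = 0.376 × 5.670×10⁻⁸ × (2690)⁴ = 1.12×10⁶ W/m².

I ≈ 1.12×10⁶ W/m²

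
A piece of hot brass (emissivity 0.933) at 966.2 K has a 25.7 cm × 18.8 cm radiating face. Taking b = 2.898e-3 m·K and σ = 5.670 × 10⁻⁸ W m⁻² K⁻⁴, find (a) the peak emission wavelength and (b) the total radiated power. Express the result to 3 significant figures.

(a) λ_max = b/T = 2.898×10⁻³/966.2 = 2.999×10⁻⁶ m = 3.00×10³ nm.
Area A = 0.257 × 0.188 = 0.048316 m².
(b) P = εσAT⁴ = 0.933×5.670×10⁻⁸×0.048316×(966.2)⁴ = 2.23×10³ W.

λ_max ≈ 3.00×10³ nm; P ≈ 2.23×10³ W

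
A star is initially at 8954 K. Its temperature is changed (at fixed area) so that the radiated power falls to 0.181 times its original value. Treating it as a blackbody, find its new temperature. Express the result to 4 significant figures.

P ∝ T⁴, so T₂/T₁ = (P₂/P₁)^(1/4) = (0.181)^(1/4) = 0.652258.
T₂ = 8954 × 0.652258 = 5840 K.

T₂ ≈ 5840 K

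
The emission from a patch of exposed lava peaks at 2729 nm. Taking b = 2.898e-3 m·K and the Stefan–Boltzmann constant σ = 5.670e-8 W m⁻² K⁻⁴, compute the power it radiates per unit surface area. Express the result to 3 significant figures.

I ≈ 7.21×10⁴ W/m²

Wien's law: T = b/λ_max = 2.898×10⁻³/2.729×10⁻⁶ = 1061.93 K.
Then I = σT⁴ = 5.670×10⁻⁸×(1061.93)⁴ = 7.21×10⁴ W/m².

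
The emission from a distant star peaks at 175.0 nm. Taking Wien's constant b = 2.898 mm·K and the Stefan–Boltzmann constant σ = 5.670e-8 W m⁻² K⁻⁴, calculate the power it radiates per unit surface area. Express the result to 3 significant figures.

Wien's law: T = b/λ_max = 2.898×10⁻³/1.750×10⁻⁷ = 16560.0 K.
Then I = σT⁴ = 5.670×10⁻⁸×(16560.0)⁴ = 4.26×10⁹ W/m².

I ≈ 4.26×10⁹ W/m²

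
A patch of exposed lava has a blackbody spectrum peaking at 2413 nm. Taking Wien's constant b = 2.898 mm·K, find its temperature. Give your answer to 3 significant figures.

Wien's law gives T = b/λ_max = (2.898×10⁻³ m·K)/(2.413×10⁻⁶ m) = 1.20×10³ K.

T ≈ 1.20×10³ K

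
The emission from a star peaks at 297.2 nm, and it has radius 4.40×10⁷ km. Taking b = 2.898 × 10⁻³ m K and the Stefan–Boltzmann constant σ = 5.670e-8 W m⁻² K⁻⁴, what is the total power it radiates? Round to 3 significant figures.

Wien's law: T = b/λ_max = 2.898×10⁻³/2.972×10⁻⁷ = 9751.01 K.
Surface area A = 4πR² = 4π(4.40×10¹⁰ m)² = 2.43285×10²² m².
Then P = σAT⁴ = 5.670×10⁻⁸×2.43285×10²²×(9751.01)⁴ = 1.25×10³¹ W.

P ≈ 1.25×10³¹ W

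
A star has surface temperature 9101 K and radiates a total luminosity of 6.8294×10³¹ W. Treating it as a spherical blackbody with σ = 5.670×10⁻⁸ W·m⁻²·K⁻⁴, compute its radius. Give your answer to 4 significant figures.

R ≈ 1.182×10¹¹ m

L = 4πR²σT⁴ ⇒ R = √(L/(4πσT⁴)).
σT⁴ = 3.88991×10⁸ W/m², so R = √(6.8294×10³¹/(4π×3.88991×10⁸)) = 1.182×10¹¹ m.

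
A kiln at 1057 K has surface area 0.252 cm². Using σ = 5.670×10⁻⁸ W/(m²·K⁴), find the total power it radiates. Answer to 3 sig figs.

Area A = 0.252 cm² = 2.52×10⁻⁵ m².
P = σAT⁴ = 5.670×10⁻⁸ × 2.52×10⁻⁵ × (1057)⁴ = 1.78 W.

P ≈ 1.78 W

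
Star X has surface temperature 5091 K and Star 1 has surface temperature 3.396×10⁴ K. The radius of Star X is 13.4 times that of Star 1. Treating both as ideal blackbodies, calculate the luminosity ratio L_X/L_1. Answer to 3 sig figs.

L_X/L_1 ≈ 0.0907

L ∝ R²T⁴, so L_X/L_1 = (R_X/R_1)²(T_X/T_1)⁴ = (13.4)² × (5091/3.396×10⁴)⁴ = 179.56 × 5.05058×10⁻⁴ = 0.0907.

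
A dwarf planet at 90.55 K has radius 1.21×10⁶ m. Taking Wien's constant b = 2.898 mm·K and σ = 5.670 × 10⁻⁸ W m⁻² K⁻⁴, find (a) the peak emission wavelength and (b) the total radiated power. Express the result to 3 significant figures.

λ_max ≈ 32.0 μm; P ≈ 7.01×10¹³ W

(a) λ_max = b/T = 2.898×10⁻³/90.55 = 3.200×10⁻⁵ m = 32.0 μm.
Surface area A = 4πR² = 4π(1.21×10⁶ m)² = 1.83984×10¹³ m².
(b) P = σAT⁴ = 5.670×10⁻⁸×1.83984×10¹³×(90.55)⁴ = 7.01×10¹³ W.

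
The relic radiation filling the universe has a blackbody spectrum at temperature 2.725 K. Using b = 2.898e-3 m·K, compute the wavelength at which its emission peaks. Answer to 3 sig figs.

λ_max ≈ 1.06 mm

Wien's displacement law: λ_max = b/T = (2.898×10⁻³ m·K)/(2.725 K) = 1.063×10⁻³ m.
That is 1.06 mm, in the microwave range.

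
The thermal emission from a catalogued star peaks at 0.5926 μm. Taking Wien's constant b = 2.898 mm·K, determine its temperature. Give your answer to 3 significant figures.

Wien's law gives T = b/λ_max = (2.898×10⁻³ m·K)/(5.926×10⁻⁷ m) = 4.89×10³ K.

T ≈ 4.89×10³ K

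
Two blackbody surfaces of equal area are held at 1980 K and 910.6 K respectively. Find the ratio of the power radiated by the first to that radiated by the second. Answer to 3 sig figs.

With equal areas, P₁/P₂ = (T₁/T₂)⁴ = (1980/910.6)⁴ = 22.4.

P₁/P₂ ≈ 22.4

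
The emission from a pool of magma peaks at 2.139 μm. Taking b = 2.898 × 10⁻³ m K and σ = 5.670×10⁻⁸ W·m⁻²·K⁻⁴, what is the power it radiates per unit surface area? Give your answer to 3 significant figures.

I ≈ 1.91×10⁵ W/m²

Wien's law: T = b/λ_max = 2.898×10⁻³/2.139×10⁻⁶ = 1354.84 K.
Then I = σT⁴ = 5.670×10⁻⁸×(1354.84)⁴ = 1.91×10⁵ W/m².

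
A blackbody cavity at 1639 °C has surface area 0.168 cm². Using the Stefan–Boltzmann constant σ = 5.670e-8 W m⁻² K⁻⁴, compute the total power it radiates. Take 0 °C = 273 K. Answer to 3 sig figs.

P ≈ 12.7 W

T = 1639 °C + 273 = 1912 K.
Area A = 0.168 cm² = 1.68×10⁻⁵ m².
P = σAT⁴ = 5.670×10⁻⁸ × 1.68×10⁻⁵ × (1912)⁴ = 12.7 W.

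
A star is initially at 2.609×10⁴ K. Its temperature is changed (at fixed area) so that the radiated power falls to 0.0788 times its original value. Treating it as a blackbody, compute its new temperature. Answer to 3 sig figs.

T₂ ≈ 1.38×10⁴ K

P ∝ T⁴, so T₂/T₁ = (P₂/P₁)^(1/4) = (0.0788)^(1/4) = 0.529824.
T₂ = 2.609×10⁴ × 0.529824 = 1.38×10⁴ K.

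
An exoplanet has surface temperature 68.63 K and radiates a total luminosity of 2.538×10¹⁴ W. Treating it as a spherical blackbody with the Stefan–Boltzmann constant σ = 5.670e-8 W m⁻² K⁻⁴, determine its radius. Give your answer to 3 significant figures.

L = 4πR²σT⁴ ⇒ R = √(L/(4πσT⁴)).
σT⁴ = 1.25788 W/m², so R = √(2.538×10¹⁴/(4π×1.25788)) = 4.01×10⁶ m.

R ≈ 4.01×10⁶ m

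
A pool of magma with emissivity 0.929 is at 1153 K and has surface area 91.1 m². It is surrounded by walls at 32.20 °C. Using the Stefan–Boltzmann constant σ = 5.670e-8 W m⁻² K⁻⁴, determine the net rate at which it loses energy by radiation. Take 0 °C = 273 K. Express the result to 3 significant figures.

Surroundings: T = 32.20 °C + 273 = 305.20 K.
Area A = 91.1 m².
Net radiated power P_net = εσA(T⁴ − T₀⁴) = 0.929×5.670×10⁻⁸×91.1×(1153⁴ − 305.20⁴).
T⁴ − T₀⁴ = 1.76733×10¹² − 8.67637×10⁹ = 1.75865×10¹² K⁴, so P_net = 8.44×10⁶ W.

Net loss ≈ 8.44×10⁶ W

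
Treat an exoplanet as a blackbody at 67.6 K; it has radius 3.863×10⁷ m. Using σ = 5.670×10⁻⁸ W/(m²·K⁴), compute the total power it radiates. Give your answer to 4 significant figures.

P ≈ 2.220×10¹⁶ W

Surface area A = 4πR² = 4π(3.863×10⁷ m)² = 1.87525×10¹⁶ m².
P = σAT⁴ = 5.670×10⁻⁸ × 1.87525×10¹⁶ × (67.6)⁴ = 2.220×10¹⁶ W.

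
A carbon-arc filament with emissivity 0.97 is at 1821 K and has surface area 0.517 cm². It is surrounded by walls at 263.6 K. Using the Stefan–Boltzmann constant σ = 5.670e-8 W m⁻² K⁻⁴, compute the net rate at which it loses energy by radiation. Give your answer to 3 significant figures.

Net loss ≈ 31.3 W

Area A = 0.517 cm² = 5.17×10⁻⁵ m².
Net radiated power P_net = εσA(T⁴ − T₀⁴) = 0.97×5.670×10⁻⁸×5.17×10⁻⁵×(1821⁴ − 263.6⁴).
T⁴ − T₀⁴ = 1.09961×10¹³ − 4.82816×10⁹ = 1.09913×10¹³ K⁴, so P_net = 31.3 W.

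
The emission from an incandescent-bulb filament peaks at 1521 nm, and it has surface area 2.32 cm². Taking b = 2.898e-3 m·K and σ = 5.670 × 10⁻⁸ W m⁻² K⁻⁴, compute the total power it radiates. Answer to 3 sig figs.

Wien's law: T = b/λ_max = 2.898×10⁻³/1.521×10⁻⁶ = 1905.33 K.
Area A = 2.32 cm² = 2.32×10⁻⁴ m².
Then P = σAT⁴ = 5.670×10⁻⁸×2.32×10⁻⁴×(1905.33)⁴ = 173 W.

P ≈ 173 W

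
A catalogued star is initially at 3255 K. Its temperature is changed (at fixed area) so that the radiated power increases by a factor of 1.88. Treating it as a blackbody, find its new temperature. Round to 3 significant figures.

P ∝ T⁴, so T₂/T₁ = (P₂/P₁)^(1/4) = (1.88)^(1/4) = 1.17095.
T₂ = 3255 × 1.17095 = 3.81×10³ K.

T₂ ≈ 3.81×10³ K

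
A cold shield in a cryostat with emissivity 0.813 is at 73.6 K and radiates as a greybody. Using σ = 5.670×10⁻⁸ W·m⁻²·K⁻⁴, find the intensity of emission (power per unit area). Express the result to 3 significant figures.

I ≈ 1.35 W/m²

Stefan–Boltzmann: I = εσT⁴ = 0.813 × 5.670×10⁻⁸ × (73.6)⁴ = 1.35 W/m².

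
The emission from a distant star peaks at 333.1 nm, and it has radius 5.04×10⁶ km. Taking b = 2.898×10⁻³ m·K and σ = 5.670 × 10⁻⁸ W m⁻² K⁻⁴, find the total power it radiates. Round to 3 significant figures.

Wien's law: T = b/λ_max = 2.898×10⁻³/3.331×10⁻⁷ = 8700.09 K.
Surface area A = 4πR² = 4π(5.04×10⁹ m)² = 3.19206×10²⁰ m².
Then P = σAT⁴ = 5.670×10⁻⁸×3.19206×10²⁰×(8700.09)⁴ = 1.04×10²⁹ W.

P ≈ 1.04×10²⁹ W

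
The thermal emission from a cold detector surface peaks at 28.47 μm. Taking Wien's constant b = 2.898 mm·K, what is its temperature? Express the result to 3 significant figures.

T ≈ 102 K

Wien's law gives T = b/λ_max = (2.898×10⁻³ m·K)/(2.847×10⁻⁵ m) = 102 K.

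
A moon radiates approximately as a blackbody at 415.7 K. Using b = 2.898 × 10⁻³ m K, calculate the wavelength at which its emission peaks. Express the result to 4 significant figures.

λ_max ≈ 6.971 μm

Wien's displacement law: λ_max = b/T = (2.898×10⁻³ m·K)/(415.7 K) = 6.9714×10⁻⁶ m.
That is 6.971 μm, in the infrared range.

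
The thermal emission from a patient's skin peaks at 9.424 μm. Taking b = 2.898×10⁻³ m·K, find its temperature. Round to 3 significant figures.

Wien's law gives T = b/λ_max = (2.898×10⁻³ m·K)/(9.424×10⁻⁶ m) = 308 K.

T ≈ 308 K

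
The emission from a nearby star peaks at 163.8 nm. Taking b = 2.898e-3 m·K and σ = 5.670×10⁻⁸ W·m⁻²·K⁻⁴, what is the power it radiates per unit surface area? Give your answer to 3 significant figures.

I ≈ 5.56×10⁹ W/m²

Wien's law: T = b/λ_max = 2.898×10⁻³/1.638×10⁻⁷ = 17692.3 K.
Then I = σT⁴ = 5.670×10⁻⁸×(17692.3)⁴ = 5.56×10⁹ W/m².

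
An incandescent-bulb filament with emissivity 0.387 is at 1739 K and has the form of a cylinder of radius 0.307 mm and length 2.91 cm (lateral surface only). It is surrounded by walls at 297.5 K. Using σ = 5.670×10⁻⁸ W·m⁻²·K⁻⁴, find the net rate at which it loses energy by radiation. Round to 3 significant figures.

Lateral area A = 2πrL = 2π×3.07×10⁻⁴×0.0291 = 5.61321×10⁻⁵ m².
Net radiated power P_net = εσA(T⁴ − T₀⁴) = 0.387×5.670×10⁻⁸×5.61321×10⁻⁵×(1739⁴ − 297.5⁴).
T⁴ − T₀⁴ = 9.14531×10¹² − 7.83336×10⁹ = 9.13748×10¹² K⁴, so P_net = 11.3 W.

Net loss ≈ 11.3 W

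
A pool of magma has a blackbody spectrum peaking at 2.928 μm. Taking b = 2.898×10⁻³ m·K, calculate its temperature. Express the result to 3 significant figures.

T ≈ 990 K

Wien's law gives T = b/λ_max = (2.898×10⁻³ m·K)/(2.928×10⁻⁶ m) = 990 K.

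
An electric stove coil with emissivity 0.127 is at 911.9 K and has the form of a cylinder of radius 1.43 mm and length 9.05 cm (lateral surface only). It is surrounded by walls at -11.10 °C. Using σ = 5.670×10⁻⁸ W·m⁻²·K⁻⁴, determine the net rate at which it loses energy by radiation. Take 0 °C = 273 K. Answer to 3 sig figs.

Surroundings: T = -11.10 °C + 273 = 261.90 K.
Lateral area A = 2πrL = 2π×1.43×10⁻³×0.0905 = 8.13138×10⁻⁴ m².
Net radiated power P_net = εσA(T⁴ − T₀⁴) = 0.127×5.670×10⁻⁸×8.13138×10⁻⁴×(911.9⁴ − 261.90⁴).
T⁴ − T₀⁴ = 6.91495×10¹¹ − 4.70481×10⁹ = 6.86790×10¹¹ K⁴, so P_net = 4.02 W.

Net loss ≈ 4.02 W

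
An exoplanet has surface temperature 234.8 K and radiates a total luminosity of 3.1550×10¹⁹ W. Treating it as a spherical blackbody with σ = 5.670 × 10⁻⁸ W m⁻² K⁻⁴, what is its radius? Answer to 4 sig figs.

R ≈ 1.207×10⁸ m

L = 4πR²σT⁴ ⇒ R = √(L/(4πσT⁴)).
σT⁴ = 172.336 W/m², so R = √(3.1550×10¹⁹/(4π×172.336)) = 1.207×10⁸ m.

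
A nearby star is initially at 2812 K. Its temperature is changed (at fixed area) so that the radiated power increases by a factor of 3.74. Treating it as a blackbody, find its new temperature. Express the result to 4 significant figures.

P ∝ T⁴, so T₂/T₁ = (P₂/P₁)^(1/4) = (3.74)^(1/4) = 1.39065.
T₂ = 2812 × 1.39065 = 3911 K.

T₂ ≈ 3911 K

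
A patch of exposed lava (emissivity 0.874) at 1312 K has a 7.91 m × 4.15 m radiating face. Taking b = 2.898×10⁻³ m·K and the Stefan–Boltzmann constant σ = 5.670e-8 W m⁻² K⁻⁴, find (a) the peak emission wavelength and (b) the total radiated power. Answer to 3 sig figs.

(a) λ_max = b/T = 2.898×10⁻³/1312 = 2.209×10⁻⁶ m = 2.21×10³ nm.
Area A = 7.91 × 4.15 = 32.8265 m².
(b) P = εσAT⁴ = 0.874×5.670×10⁻⁸×32.8265×(1312)⁴ = 4.82×10⁶ W.

λ_max ≈ 2.21×10³ nm; P ≈ 4.82×10⁶ W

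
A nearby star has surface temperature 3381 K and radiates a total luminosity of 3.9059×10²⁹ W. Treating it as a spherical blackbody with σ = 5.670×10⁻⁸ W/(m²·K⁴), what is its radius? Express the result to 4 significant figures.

R ≈ 6.477×10¹⁰ m

L = 4πR²σT⁴ ⇒ R = √(L/(4πσT⁴)).
σT⁴ = 7.40907×10⁶ W/m², so R = √(3.9059×10²⁹/(4π×7.40907×10⁶)) = 6.477×10¹⁰ m.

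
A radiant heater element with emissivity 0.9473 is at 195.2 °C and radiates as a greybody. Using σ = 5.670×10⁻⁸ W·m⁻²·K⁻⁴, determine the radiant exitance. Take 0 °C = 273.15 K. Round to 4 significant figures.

T = 195.2 °C + 273.15 = 468.35 K.
Stefan–Boltzmann: I = εσT⁴ = 0.9473 × 5.670×10⁻⁸ × (468.35)⁴ = 2584 W/m².

I ≈ 2584 W/m²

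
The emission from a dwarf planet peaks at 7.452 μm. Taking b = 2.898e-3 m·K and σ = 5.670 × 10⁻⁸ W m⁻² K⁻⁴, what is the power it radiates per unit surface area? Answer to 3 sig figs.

Wien's law: T = b/λ_max = 2.898×10⁻³/7.452×10⁻⁶ = 388.889 K.
Then I = σT⁴ = 5.670×10⁻⁸×(388.889)⁴ = 1.30×10³ W/m².

I ≈ 1.30×10³ W/m²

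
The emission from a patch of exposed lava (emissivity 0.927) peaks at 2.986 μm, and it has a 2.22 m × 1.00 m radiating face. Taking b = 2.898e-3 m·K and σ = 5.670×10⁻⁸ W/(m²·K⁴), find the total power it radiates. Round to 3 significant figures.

P ≈ 1.04×10⁵ W

Wien's law: T = b/λ_max = 2.898×10⁻³/2.986×10⁻⁶ = 970.529 K.
Area A = 2.22 × 1.00 = 2.22 m².
Then P = εσAT⁴ = 0.927×5.670×10⁻⁸×2.22×(970.529)⁴ = 1.04×10⁵ W.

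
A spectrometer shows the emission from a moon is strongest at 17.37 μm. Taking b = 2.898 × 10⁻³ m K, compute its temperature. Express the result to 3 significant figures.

T ≈ 167 K

Wien's law gives T = b/λ_max = (2.898×10⁻³ m·K)/(1.737×10⁻⁵ m) = 167 K.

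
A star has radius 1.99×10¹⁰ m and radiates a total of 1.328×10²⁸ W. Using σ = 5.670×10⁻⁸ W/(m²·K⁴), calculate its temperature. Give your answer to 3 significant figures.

Surface area A = 4πR² = 4π(1.99×10¹⁰ m)² = 4.97641×10²¹ m².
P = σAT⁴ ⇒ T = (P/(σA))^(1/4) = (1.328×10²⁸/(5.670×10⁻⁸×4.97641×10²¹))^(1/4) = 2.62×10³ K.

T ≈ 2.62×10³ K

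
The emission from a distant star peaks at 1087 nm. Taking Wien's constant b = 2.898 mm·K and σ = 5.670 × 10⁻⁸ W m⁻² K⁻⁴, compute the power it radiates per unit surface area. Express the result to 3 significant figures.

I ≈ 2.86×10⁶ W/m²

Wien's law: T = b/λ_max = 2.898×10⁻³/1.087×10⁻⁶ = 2666.05 K.
Then I = σT⁴ = 5.670×10⁻⁸×(2666.05)⁴ = 2.86×10⁶ W/m².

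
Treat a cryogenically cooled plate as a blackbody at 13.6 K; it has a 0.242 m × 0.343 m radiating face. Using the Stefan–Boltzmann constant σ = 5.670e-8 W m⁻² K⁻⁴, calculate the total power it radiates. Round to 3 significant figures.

P ≈ 1.61×10⁻⁴ W

Area A = 0.242 × 0.343 = 0.083006 m².
P = σAT⁴ = 5.670×10⁻⁸ × 0.083006 × (13.6)⁴ = 1.61×10⁻⁴ W.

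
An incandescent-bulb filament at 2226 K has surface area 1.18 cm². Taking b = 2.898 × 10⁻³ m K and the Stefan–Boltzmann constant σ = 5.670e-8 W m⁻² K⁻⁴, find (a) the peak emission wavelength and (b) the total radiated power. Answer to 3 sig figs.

λ_max ≈ 1.30×10³ nm; P ≈ 164 W

(a) λ_max = b/T = 2.898×10⁻³/2226 = 1.302×10⁻⁶ m = 1.30×10³ nm.
Area A = 1.18 cm² = 1.18×10⁻⁴ m².
(b) P = σAT⁴ = 5.670×10⁻⁸×1.18×10⁻⁴×(2226)⁴ = 164 W.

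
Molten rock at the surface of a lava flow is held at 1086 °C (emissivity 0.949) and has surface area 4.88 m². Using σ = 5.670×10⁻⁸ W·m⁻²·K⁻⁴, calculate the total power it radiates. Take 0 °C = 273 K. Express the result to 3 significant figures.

T = 1086 °C + 273 = 1359 K.
Area A = 4.88 m².
P = εσAT⁴ = 0.949 × 5.670×10⁻⁸ × 4.88 × (1359)⁴ = 8.96×10⁵ W.

P ≈ 8.96×10⁵ W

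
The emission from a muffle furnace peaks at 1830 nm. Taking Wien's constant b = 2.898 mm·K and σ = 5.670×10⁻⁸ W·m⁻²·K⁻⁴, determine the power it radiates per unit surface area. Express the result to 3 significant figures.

Wien's law: T = b/λ_max = 2.898×10⁻³/1.830×10⁻⁶ = 1583.61 K.
Then I = σT⁴ = 5.670×10⁻⁸×(1583.61)⁴ = 3.57×10⁵ W/m².

I ≈ 3.57×10⁵ W/m²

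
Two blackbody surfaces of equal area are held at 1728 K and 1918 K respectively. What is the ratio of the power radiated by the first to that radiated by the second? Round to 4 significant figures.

With equal areas, P₁/P₂ = (T₁/T₂)⁴ = (1728/1918)⁴ = 0.6588.

P₁/P₂ ≈ 0.6588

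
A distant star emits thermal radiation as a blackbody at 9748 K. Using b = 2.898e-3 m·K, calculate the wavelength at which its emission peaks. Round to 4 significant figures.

Wien's displacement law: λ_max = b/T = (2.898×10⁻³ m·K)/(9748 K) = 2.9729×10⁻⁷ m.
That is 297.3 nm, in the ultraviolet range.

λ_max ≈ 297.3 nm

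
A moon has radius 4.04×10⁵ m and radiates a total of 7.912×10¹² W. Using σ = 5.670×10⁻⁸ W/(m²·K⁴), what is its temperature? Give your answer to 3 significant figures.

T ≈ 90.8 K

Surface area A = 4πR² = 4π(4.04×10⁵ m)² = 2.05103×10¹² m².
P = σAT⁴ ⇒ T = (P/(σA))^(1/4) = (7.912×10¹²/(5.670×10⁻⁸×2.05103×10¹²))^(1/4) = 90.8 K.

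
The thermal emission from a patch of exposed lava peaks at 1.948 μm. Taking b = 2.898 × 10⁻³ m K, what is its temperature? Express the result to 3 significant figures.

T ≈ 1.49×10³ K

Wien's law gives T = b/λ_max = (2.898×10⁻³ m·K)/(1.948×10⁻⁶ m) = 1.49×10³ K.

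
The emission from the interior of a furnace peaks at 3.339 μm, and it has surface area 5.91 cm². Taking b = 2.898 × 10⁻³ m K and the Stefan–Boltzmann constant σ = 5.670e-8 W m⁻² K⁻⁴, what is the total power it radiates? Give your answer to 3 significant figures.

P ≈ 19.0 W

Wien's law: T = b/λ_max = 2.898×10⁻³/3.339×10⁻⁶ = 867.925 K.
Area A = 5.91 cm² = 5.91×10⁻⁴ m².
Then P = σAT⁴ = 5.670×10⁻⁸×5.91×10⁻⁴×(867.925)⁴ = 19.0 W.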